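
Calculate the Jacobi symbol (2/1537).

Pull out 2: since 1537 ≡ 1 (mod 8), (2/1537) = +1.
Reached (1/1537) = 1. Collecting the sign flips along the way, the symbol is +1.

1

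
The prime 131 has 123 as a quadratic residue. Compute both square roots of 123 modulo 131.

Since 131 ≡ 3 (mod 4), a square root of 123 is 123^((131+1)/4) = 123^33 mod 131.
Repeated squaring: 123^2≡64, 123^4≡35, 123^8≡46, 123^16≡20, 123^32≡7 (mod 131).
123^33 = 123^(32+1) ≡ 75 (mod 131).
Check: 75² = 5625 ≡ 123 (mod 131). The two roots are 56 and 75.

56, 75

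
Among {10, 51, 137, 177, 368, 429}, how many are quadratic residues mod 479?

(10/479) = +1 → QR.
(51/479) = -1 → non-residue.
(137/479) = +1 → QR.
(177/479) = -1 → non-residue.
(368/479) = +1 → QR.
(429/479) = -1 → non-residue.
Total quadratic residues among the 6: 3.

3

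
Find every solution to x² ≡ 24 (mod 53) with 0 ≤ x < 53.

17, 36

53 ≡ 1 (mod 4), so we find a root by search.
Trying successive values, 17² = 289 ≡ 24 (mod 53). The other root is 53 − 17 = 36.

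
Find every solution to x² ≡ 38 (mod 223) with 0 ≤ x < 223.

22, 201

Since 223 ≡ 3 (mod 4), a square root of 38 is 38^((223+1)/4) = 38^56 mod 223.
Repeated squaring: 38^2≡106, 38^4≡86, 38^8≡37, 38^16≡31, 38^32≡69 (mod 223).
38^56 = 38^(32+16+8) ≡ 201 (mod 223).
Check: 201² = 40401 ≡ 38 (mod 223). The two roots are 22 and 201.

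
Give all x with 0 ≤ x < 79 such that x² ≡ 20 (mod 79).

Since 79 ≡ 3 (mod 4), a square root of 20 is 20^((79+1)/4) = 20^20 mod 79.
Repeated squaring: 20^2≡5, 20^4≡25, 20^8≡72, 20^16≡49 (mod 79).
20^20 = 20^(16+4) ≡ 40 (mod 79).
Check: 40² = 1600 ≡ 20 (mod 79). The two roots are 39 and 40.

39, 40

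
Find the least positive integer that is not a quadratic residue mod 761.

3

(2/761) = +1, so 2 is a residue.
(3/761) = −1, so 3 is the smallest positive non-residue mod 761.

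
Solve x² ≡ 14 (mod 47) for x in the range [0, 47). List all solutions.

22, 25

Since 47 ≡ 3 (mod 4), a square root of 14 is 14^((47+1)/4) = 14^12 mod 47.
Repeated squaring: 14^2≡8, 14^4≡17, 14^8≡7 (mod 47).
14^12 = 14^(8+4) ≡ 25 (mod 47).
Check: 25² = 625 ≡ 14 (mod 47). The two roots are 22 and 25.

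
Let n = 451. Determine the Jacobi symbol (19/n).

Reciprocity: 19 ≡ 3 and 451 ≡ 3 (mod 4), so (19/451) = −(451/19).
Reduce top mod 19: now compute (14/19).
Pull out 2: since 19 ≡ 3 (mod 8), (2/19) = -1.
Reciprocity: 7 ≡ 3 and 19 ≡ 3 (mod 4), so (7/19) = −(19/7).
Reduce top mod 7: now compute (5/7).
Reciprocity: 5 ≡ 1 and 7 ≡ 3 (mod 4), so (5/7) = +(7/5).
Reduce top mod 5: now compute (2/5).
Pull out 2: since 5 ≡ 5 (mod 8), (2/5) = -1.
Reached (1/5) = 1. Collecting the sign flips along the way, the symbol is +1.

1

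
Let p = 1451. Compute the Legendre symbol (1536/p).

First reduce: 1536 ≡ 85 (mod 1451).
Reciprocity: 85 ≡ 1 and 1451 ≡ 3 (mod 4), so (85/1451) = +(1451/85).
Reduce top mod 85: now compute (6/85).
Pull out 2: since 85 ≡ 5 (mod 8), (2/85) = -1.
Reciprocity: 3 ≡ 3 and 85 ≡ 1 (mod 4), so (3/85) = +(85/3).
Reduce top mod 3: now compute (1/3).
Reached (1/3) = 1. Collecting the sign flips along the way, the symbol is -1.

-1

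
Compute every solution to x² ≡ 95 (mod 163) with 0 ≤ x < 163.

Since 163 ≡ 3 (mod 4), a square root of 95 is 95^((163+1)/4) = 95^41 mod 163.
Repeated squaring: 95^2≡60, 95^4≡14, 95^8≡33, 95^16≡111, 95^32≡96 (mod 163).
95^41 = 95^(32+8+1) ≡ 62 (mod 163).
Check: 62² = 3844 ≡ 95 (mod 163). The two roots are 62 and 101.

62, 101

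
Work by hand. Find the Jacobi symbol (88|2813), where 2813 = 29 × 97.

Pull out 2^3: since 2813 ≡ 5 (mod 8), (2/2813) = -1, so (2/2813)^3 = -1.
Reciprocity: 11 ≡ 3 and 2813 ≡ 1 (mod 4), so (11/2813) = +(2813/11).
Reduce top mod 11: now compute (8/11).
Pull out 2^3: since 11 ≡ 3 (mod 8), (2/11) = -1, so (2/11)^3 = -1.
Reached (1/11) = 1. Collecting the sign flips along the way, the symbol is +1.

1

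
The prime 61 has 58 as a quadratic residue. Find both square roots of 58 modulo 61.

61 ≡ 1 (mod 4), so we find a root by search.
Trying successive values, 27² = 729 ≡ 58 (mod 61). The other root is 61 − 27 = 34.

27, 34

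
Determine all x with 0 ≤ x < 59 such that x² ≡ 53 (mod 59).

17, 42

Since 59 ≡ 3 (mod 4), a square root of 53 is 53^((59+1)/4) = 53^15 mod 59.
Repeated squaring: 53^2≡36, 53^4≡57, 53^8≡4 (mod 59).
53^15 = 53^(8+4+2+1) ≡ 17 (mod 59).
Check: 17² = 289 ≡ 53 (mod 59). The two roots are 17 and 42.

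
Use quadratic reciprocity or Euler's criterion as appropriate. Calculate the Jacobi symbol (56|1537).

Pull out 2^3: since 1537 ≡ 1 (mod 8), (2/1537) = +1, so (2/1537)^3 = +1.
Reciprocity: 7 ≡ 3 and 1537 ≡ 1 (mod 4), so (7/1537) = +(1537/7).
Reduce top mod 7: now compute (4/7).
Pull out 2^2: since 7 ≡ 7 (mod 8), (2/7) = +1, so (2/7)^2 = +1.
Reached (1/7) = 1. Collecting the sign flips along the way, the symbol is +1.

1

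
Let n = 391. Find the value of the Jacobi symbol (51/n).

0

Reciprocity: 51 ≡ 3 and 391 ≡ 3 (mod 4), so (51/391) = −(391/51).
Reduce top mod 51: now compute (34/51).
Pull out 2: since 51 ≡ 3 (mod 8), (2/51) = -1.
Reciprocity: 17 ≡ 1 and 51 ≡ 3 (mod 4), so (17/51) = +(51/17).
Reduce top mod 17: now compute (0/17).
Top reduces to 0: gcd > 1, so the symbol is 0.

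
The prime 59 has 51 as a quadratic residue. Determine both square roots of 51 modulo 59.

13, 46

Since 59 ≡ 3 (mod 4), a square root of 51 is 51^((59+1)/4) = 51^15 mod 59.
Repeated squaring: 51^2≡5, 51^4≡25, 51^8≡35 (mod 59).
51^15 = 51^(8+4+2+1) ≡ 46 (mod 59).
Check: 46² = 2116 ≡ 51 (mod 59). The two roots are 13 and 46.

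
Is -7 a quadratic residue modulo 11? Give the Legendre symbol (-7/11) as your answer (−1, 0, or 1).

First reduce: -7 ≡ 4 (mod 11).
Pull out 2^2: since 11 ≡ 3 (mod 8), (2/11) = -1, so (2/11)^2 = +1.
Reached (1/11) = 1. Collecting the sign flips along the way, the symbol is +1.

1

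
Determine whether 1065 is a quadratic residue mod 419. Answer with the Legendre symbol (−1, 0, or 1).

-1

First reduce: 1065 ≡ 227 (mod 419).
Reciprocity: 227 ≡ 3 and 419 ≡ 3 (mod 4), so (227/419) = −(419/227).
Reduce top mod 227: now compute (192/227).
Pull out 2^6: since 227 ≡ 3 (mod 8), (2/227) = -1, so (2/227)^6 = +1.
Reciprocity: 3 ≡ 3 and 227 ≡ 3 (mod 4), so (3/227) = −(227/3).
Reduce top mod 3: now compute (2/3).
Pull out 2: since 3 ≡ 3 (mod 8), (2/3) = -1.
Reached (1/3) = 1. Collecting the sign flips along the way, the symbol is -1.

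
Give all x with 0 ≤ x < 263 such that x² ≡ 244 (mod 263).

36, 227

Since 263 ≡ 3 (mod 4), a square root of 244 is 244^((263+1)/4) = 244^66 mod 263.
Repeated squaring: 244^2≡98, 244^4≡136, 244^8≡86, 244^16≡32, 244^32≡235, 244^64≡258 (mod 263).
244^66 = 244^(64+2) ≡ 36 (mod 263).
Check: 36² = 1296 ≡ 244 (mod 263). The two roots are 36 and 227.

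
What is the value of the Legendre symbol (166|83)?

0

First reduce: 166 ≡ 0 (mod 83).
Top reduces to 0: gcd > 1, so the symbol is 0.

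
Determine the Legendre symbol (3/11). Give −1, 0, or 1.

Reciprocity: 3 ≡ 3 and 11 ≡ 3 (mod 4), so (3/11) = −(11/3).
Reduce top mod 3: now compute (2/3).
Pull out 2: since 3 ≡ 3 (mod 8), (2/3) = -1.
Reached (1/3) = 1. Collecting the sign flips along the way, the symbol is +1.

1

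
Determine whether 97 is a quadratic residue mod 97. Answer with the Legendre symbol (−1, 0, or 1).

0

First reduce: 97 ≡ 0 (mod 97).
Top reduces to 0: gcd > 1, so the symbol is 0.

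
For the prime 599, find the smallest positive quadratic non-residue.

(2/599) = +1, so 2 is a residue.
(3/599) = +1, so 3 is a residue.
(4/599) = +1, so 4 is a residue.
(5/599) = +1, so 5 is a residue.
(6/599) = +1, so 6 is a residue.
(7/599) = −1, so 7 is the smallest positive non-residue mod 599.

7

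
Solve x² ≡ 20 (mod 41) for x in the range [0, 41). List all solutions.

15, 26

41 ≡ 1 (mod 4), so we find a root by search.
Trying successive values, 15² = 225 ≡ 20 (mod 41). The other root is 41 − 15 = 26.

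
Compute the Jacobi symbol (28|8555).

Pull out 2^2: since 8555 ≡ 3 (mod 8), (2/8555) = -1, so (2/8555)^2 = +1.
Reciprocity: 7 ≡ 3 and 8555 ≡ 3 (mod 4), so (7/8555) = −(8555/7).
Reduce top mod 7: now compute (1/7).
Reached (1/7) = 1. Collecting the sign flips along the way, the symbol is -1.

-1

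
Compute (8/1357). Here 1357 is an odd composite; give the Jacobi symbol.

-1

Pull out 2^3: since 1357 ≡ 5 (mod 8), (2/1357) = -1, so (2/1357)^3 = -1.
Reached (1/1357) = 1. Collecting the sign flips along the way, the symbol is -1.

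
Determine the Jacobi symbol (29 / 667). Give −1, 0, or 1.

0

Reciprocity: 29 ≡ 1 and 667 ≡ 3 (mod 4), so (29/667) = +(667/29).
Reduce top mod 29: now compute (0/29).
Top reduces to 0: gcd > 1, so the symbol is 0.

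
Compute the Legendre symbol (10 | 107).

1

Euler's criterion: (10/107) ≡ 10^53 (mod 107).
10^2 ≡ 100 (mod 107)
10^4 ≡ 49 (mod 107)
10^8 ≡ 47 (mod 107)
10^16 ≡ 69 (mod 107)
10^32 ≡ 53 (mod 107)
10^53 = 10^(32+16+4+1) ≡ 1 (mod 107).
Result is 1, so (10/107) = 1.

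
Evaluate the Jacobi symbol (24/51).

Pull out 2^3: since 51 ≡ 3 (mod 8), (2/51) = -1, so (2/51)^3 = -1.
Reciprocity: 3 ≡ 3 and 51 ≡ 3 (mod 4), so (3/51) = −(51/3).
Reduce top mod 3: now compute (0/3).
Top reduces to 0: gcd > 1, so the symbol is 0.

0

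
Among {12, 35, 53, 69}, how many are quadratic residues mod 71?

(12/71) = +1 → QR.
(35/71) = -1 → non-residue.
(53/71) = -1 → non-residue.
(69/71) = -1 → non-residue.
Total quadratic residues among the 4: 1.

1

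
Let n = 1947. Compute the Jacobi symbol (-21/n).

0

First reduce: -21 ≡ 1926 (mod 1947).
Pull out 2: since 1947 ≡ 3 (mod 8), (2/1947) = -1.
Reciprocity: 963 ≡ 3 and 1947 ≡ 3 (mod 4), so (963/1947) = −(1947/963).
Reduce top mod 963: now compute (21/963).
Reciprocity: 21 ≡ 1 and 963 ≡ 3 (mod 4), so (21/963) = +(963/21).
Reduce top mod 21: now compute (18/21).
Pull out 2: since 21 ≡ 5 (mod 8), (2/21) = -1.
Reciprocity: 9 ≡ 1 and 21 ≡ 1 (mod 4), so (9/21) = +(21/9).
Reduce top mod 9: now compute (3/9).
Reciprocity: 3 ≡ 3 and 9 ≡ 1 (mod 4), so (3/9) = +(9/3).
Reduce top mod 3: now compute (0/3).
Top reduces to 0: gcd > 1, so the symbol is 0.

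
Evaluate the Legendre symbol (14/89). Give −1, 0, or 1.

-1

Euler's criterion: (14/89) ≡ 14^44 (mod 89).
14^2 ≡ 18 (mod 89)
14^4 ≡ 57 (mod 89)
14^8 ≡ 45 (mod 89)
14^16 ≡ 67 (mod 89)
14^32 ≡ 39 (mod 89)
14^44 = 14^(32+8+4) ≡ 88 (mod 89).
Result is 88 ≡ −1, so (14/89) = −1.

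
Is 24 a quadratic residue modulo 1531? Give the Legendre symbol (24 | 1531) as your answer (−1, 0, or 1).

1

Pull out 2^3: since 1531 ≡ 3 (mod 8), (2/1531) = -1, so (2/1531)^3 = -1.
Reciprocity: 3 ≡ 3 and 1531 ≡ 3 (mod 4), so (3/1531) = −(1531/3).
Reduce top mod 3: now compute (1/3).
Reached (1/3) = 1. Collecting the sign flips along the way, the symbol is +1.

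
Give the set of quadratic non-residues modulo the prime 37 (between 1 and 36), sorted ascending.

Square k = 1,…,18 (k and 37−k give the same square):
1²=1, 2²=4, 3²=9, 4²=16, 5²=25, 6²=36, 7²≡12, 8²≡27, 9²≡7, 10²≡26, 11²≡10, 12²≡33, 13²≡21, 14²≡11, 15²≡3, 16²≡34, 17²≡30, 18²≡28 (mod 37).
The residues are {1, 3, 4, 7, 9, 10, 11, 12, 16, 21, 25, 26, 27, 28, 30, 33, 34, 36}; the non-residues are the remaining 18 nonzero classes.

2, 5, 6, 8, 13, 14, 15, 17, 18, 19, 20, 22, 23, 24, 29, 31, 32, 35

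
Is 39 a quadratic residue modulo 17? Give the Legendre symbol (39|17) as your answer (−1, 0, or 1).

Euler's criterion: (39/17) ≡ 5^8 (mod 17).
5^2 ≡ 8 (mod 17)
5^4 ≡ 13 (mod 17)
5^8 ≡ 16 (mod 17)
5^8 = 5^(8) ≡ 16 (mod 17).
Result is 16 ≡ −1, so (39/17) = −1.

-1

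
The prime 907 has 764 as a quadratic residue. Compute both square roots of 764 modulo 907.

Since 907 ≡ 3 (mod 4), a square root of 764 is 764^((907+1)/4) = 764^227 mod 907.
Repeated squaring: 764^2≡495, 764^4≡135, 764^8≡85, 764^16≡876, 764^32≡54, 764^64≡195, 764^128≡838 (mod 907).
764^227 = 764^(128+64+32+2+1) ≡ 643 (mod 907).
Check: 643² = 413449 ≡ 764 (mod 907). The two roots are 264 and 643.

264, 643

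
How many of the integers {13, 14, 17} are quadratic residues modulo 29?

(13/29) = +1 → QR.
(14/29) = -1 → non-residue.
(17/29) = -1 → non-residue.
Total quadratic residues among the 3: 1.

1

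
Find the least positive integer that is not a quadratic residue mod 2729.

(2/2729) = +1, so 2 is a residue.
(3/2729) = −1, so 3 is the smallest positive non-residue mod 2729.

3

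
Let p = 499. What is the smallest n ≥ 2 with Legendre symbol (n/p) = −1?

(2/499) = −1, so 2 is the smallest positive non-residue mod 499.

2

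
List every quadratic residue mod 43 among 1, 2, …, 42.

Square k = 1,…,21 (k and 43−k give the same square):
1²=1, 2²=4, 3²=9, 4²=16, 5²=25, 6²=36, 7²≡6, 8²≡21, 9²≡38, 10²≡14, 11²≡35, 12²≡15, 13²≡40, 14²≡24, 15²≡10, 16²≡41, 17²≡31, 18²≡23, 19²≡17, 20²≡13, 21²≡11 (mod 43).
So the quadratic residues mod 43 are {1, 4, 6, 9, 10, 11, 13, 14, 15, 16, 17, 21, 23, 24, 25, 31, 35, 36, 38, 40, 41}.

1 4 6 9 10 11 13 14 15 16 17 21 23 24 25 31 35 36 38 40 41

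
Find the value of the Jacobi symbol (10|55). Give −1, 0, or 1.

Pull out 2: since 55 ≡ 7 (mod 8), (2/55) = +1.
Reciprocity: 5 ≡ 1 and 55 ≡ 3 (mod 4), so (5/55) = +(55/5).
Reduce top mod 5: now compute (0/5).
Top reduces to 0: gcd > 1, so the symbol is 0.

0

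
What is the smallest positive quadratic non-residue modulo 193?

5

(2/193) = +1, so 2 is a residue.
(3/193) = +1, so 3 is a residue.
(4/193) = +1, so 4 is a residue.
(5/193) = −1, so 5 is the smallest positive non-residue mod 193.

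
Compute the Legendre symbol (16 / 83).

Pull out 2^4: since 83 ≡ 3 (mod 8), (2/83) = -1, so (2/83)^4 = +1.
Reached (1/83) = 1. Collecting the sign flips along the way, the symbol is +1.

1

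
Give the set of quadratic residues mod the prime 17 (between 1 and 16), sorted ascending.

1, 2, 4, 8, 9, 13, 15, 16

Square k = 1,…,8 (k and 17−k give the same square):
1²=1, 2²=4, 3²=9, 4²=16, 5²≡8, 6²≡2, 7²≡15, 8²≡13 (mod 17).
So the quadratic residues mod 17 are {1, 2, 4, 8, 9, 13, 15, 16}.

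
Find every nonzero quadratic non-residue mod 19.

2 3 8 10 12 13 14 15 18

Square k = 1,…,9 (k and 19−k give the same square):
1²=1, 2²=4, 3²=9, 4²=16, 5²≡6, 6²≡17, 7²≡11, 8²≡7, 9²≡5 (mod 19).
The residues are {1, 4, 5, 6, 7, 9, 11, 16, 17}; the non-residues are the remaining 9 nonzero classes.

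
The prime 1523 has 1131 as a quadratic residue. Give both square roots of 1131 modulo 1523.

546, 977

Since 1523 ≡ 3 (mod 4), a square root of 1131 is 1131^((1523+1)/4) = 1131^381 mod 1523.
Repeated squaring: 1131^2≡1364, 1131^4≡913, 1131^8≡488, 1131^16≡556, 1131^32≡1490, 1131^64≡1089, 1131^128≡1027, 1131^256≡813 (mod 1523).
1131^381 = 1131^(256+64+32+16+8+4+1) ≡ 977 (mod 1523).
Check: 977² = 954529 ≡ 1131 (mod 1523). The two roots are 546 and 977.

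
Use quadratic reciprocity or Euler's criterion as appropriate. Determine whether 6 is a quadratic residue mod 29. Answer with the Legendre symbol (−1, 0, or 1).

1

Pull out 2: since 29 ≡ 5 (mod 8), (2/29) = -1.
Reciprocity: 3 ≡ 3 and 29 ≡ 1 (mod 4), so (3/29) = +(29/3).
Reduce top mod 3: now compute (2/3).
Pull out 2: since 3 ≡ 3 (mod 8), (2/3) = -1.
Reached (1/3) = 1. Collecting the sign flips along the way, the symbol is +1.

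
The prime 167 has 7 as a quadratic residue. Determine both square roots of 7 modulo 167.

72, 95

Since 167 ≡ 3 (mod 4), a square root of 7 is 7^((167+1)/4) = 7^42 mod 167.
Repeated squaring: 7^2≡49, 7^4≡63, 7^8≡128, 7^16≡18, 7^32≡157 (mod 167).
7^42 = 7^(32+8+2) ≡ 72 (mod 167).
Check: 72² = 5184 ≡ 7 (mod 167). The two roots are 72 and 95.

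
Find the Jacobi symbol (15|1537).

-1

Reciprocity: 15 ≡ 3 and 1537 ≡ 1 (mod 4), so (15/1537) = +(1537/15).
Reduce top mod 15: now compute (7/15).
Reciprocity: 7 ≡ 3 and 15 ≡ 3 (mod 4), so (7/15) = −(15/7).
Reduce top mod 7: now compute (1/7).
Reached (1/7) = 1. Collecting the sign flips along the way, the symbol is -1.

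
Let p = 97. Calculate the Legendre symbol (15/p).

Euler's criterion: (15/97) ≡ 15^48 (mod 97).
15^2 ≡ 31 (mod 97)
15^4 ≡ 88 (mod 97)
15^8 ≡ 81 (mod 97)
15^16 ≡ 62 (mod 97)
15^32 ≡ 61 (mod 97)
15^48 = 15^(32+16) ≡ 96 (mod 97).
Result is 96 ≡ −1, so (15/97) = −1.

-1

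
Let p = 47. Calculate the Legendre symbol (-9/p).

-1

First reduce: -9 ≡ 38 (mod 47).
Pull out 2: since 47 ≡ 7 (mod 8), (2/47) = +1.
Reciprocity: 19 ≡ 3 and 47 ≡ 3 (mod 4), so (19/47) = −(47/19).
Reduce top mod 19: now compute (9/19).
Reciprocity: 9 ≡ 1 and 19 ≡ 3 (mod 4), so (9/19) = +(19/9).
Reduce top mod 9: now compute (1/9).
Reached (1/9) = 1. Collecting the sign flips along the way, the symbol is -1.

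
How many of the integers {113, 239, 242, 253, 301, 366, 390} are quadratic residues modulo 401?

6

(113/401) = +1 → QR.
(239/401) = +1 → QR.
(242/401) = +1 → QR.
(253/401) = -1 → non-residue.
(301/401) = +1 → QR.
(366/401) = +1 → QR.
(390/401) = +1 → QR.
Total quadratic residues among the 7: 6.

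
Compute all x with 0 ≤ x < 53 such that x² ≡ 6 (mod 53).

53 ≡ 1 (mod 4), so we find a root by search.
Trying successive values, 18² = 324 ≡ 6 (mod 53). The other root is 53 − 18 = 35.

18, 35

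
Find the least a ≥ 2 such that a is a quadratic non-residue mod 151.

(2/151) = +1, so 2 is a residue.
(3/151) = −1, so 3 is the smallest positive non-residue mod 151.

3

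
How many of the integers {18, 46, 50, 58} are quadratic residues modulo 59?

1

(18/59) = -1 → non-residue.
(46/59) = +1 → QR.
(50/59) = -1 → non-residue.
(58/59) = -1 → non-residue.
Total quadratic residues among the 4: 1.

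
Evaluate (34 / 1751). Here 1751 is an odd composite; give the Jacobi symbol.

0

Pull out 2: since 1751 ≡ 7 (mod 8), (2/1751) = +1.
Reciprocity: 17 ≡ 1 and 1751 ≡ 3 (mod 4), so (17/1751) = +(1751/17).
Reduce top mod 17: now compute (0/17).
Top reduces to 0: gcd > 1, so the symbol is 0.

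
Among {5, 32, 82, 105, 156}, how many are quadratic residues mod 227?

1

(5/227) = -1 → non-residue.
(32/227) = -1 → non-residue.
(82/227) = +1 → QR.
(105/227) = -1 → non-residue.
(156/227) = -1 → non-residue.
Total quadratic residues among the 5: 1.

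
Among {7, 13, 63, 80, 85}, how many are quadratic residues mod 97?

(7/97) = -1 → non-residue.
(13/97) = -1 → non-residue.
(63/97) = -1 → non-residue.
(80/97) = -1 → non-residue.
(85/97) = +1 → QR.
Total quadratic residues among the 5: 1.

1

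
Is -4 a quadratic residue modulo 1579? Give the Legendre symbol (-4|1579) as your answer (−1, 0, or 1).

First reduce: -4 ≡ 1575 (mod 1579).
Reciprocity: 1575 ≡ 3 and 1579 ≡ 3 (mod 4), so (1575/1579) = −(1579/1575).
Reduce top mod 1575: now compute (4/1575).
Pull out 2^2: since 1575 ≡ 7 (mod 8), (2/1575) = +1, so (2/1575)^2 = +1.
Reached (1/1575) = 1. Collecting the sign flips along the way, the symbol is -1.

-1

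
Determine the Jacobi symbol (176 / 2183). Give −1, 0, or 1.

Pull out 2^4: since 2183 ≡ 7 (mod 8), (2/2183) = +1, so (2/2183)^4 = +1.
Reciprocity: 11 ≡ 3 and 2183 ≡ 3 (mod 4), so (11/2183) = −(2183/11).
Reduce top mod 11: now compute (5/11).
Reciprocity: 5 ≡ 1 and 11 ≡ 3 (mod 4), so (5/11) = +(11/5).
Reduce top mod 5: now compute (1/5).
Reached (1/5) = 1. Collecting the sign flips along the way, the symbol is -1.

-1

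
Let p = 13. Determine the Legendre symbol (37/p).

-1

Euler's criterion: (37/13) ≡ 11^6 (mod 13).
11^2 ≡ 4 (mod 13)
11^4 ≡ 3 (mod 13)
11^6 = 11^(4+2) ≡ 12 (mod 13).
Result is 12 ≡ −1, so (37/13) = −1.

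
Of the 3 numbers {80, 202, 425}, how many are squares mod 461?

3

(80/461) = +1 → QR.
(202/461) = +1 → QR.
(425/461) = +1 → QR.
Total quadratic residues among the 3: 3.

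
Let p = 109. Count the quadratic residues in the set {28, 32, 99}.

(28/109) = +1 → QR.
(32/109) = -1 → non-residue.
(99/109) = -1 → non-residue.
Total quadratic residues among the 3: 1.

1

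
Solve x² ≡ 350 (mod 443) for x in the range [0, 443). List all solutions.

150, 293

Since 443 ≡ 3 (mod 4), a square root of 350 is 350^((443+1)/4) = 350^111 mod 443.
Repeated squaring: 350^2≡232, 350^4≡221, 350^8≡111, 350^16≡360, 350^32≡244, 350^64≡174 (mod 443).
350^111 = 350^(64+32+8+4+2+1) ≡ 293 (mod 443).
Check: 293² = 85849 ≡ 350 (mod 443). The two roots are 150 and 293.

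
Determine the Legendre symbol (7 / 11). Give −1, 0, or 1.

-1

Reciprocity: 7 ≡ 3 and 11 ≡ 3 (mod 4), so (7/11) = −(11/7).
Reduce top mod 7: now compute (4/7).
Pull out 2^2: since 7 ≡ 7 (mod 8), (2/7) = +1, so (2/7)^2 = +1.
Reached (1/7) = 1. Collecting the sign flips along the way, the symbol is -1.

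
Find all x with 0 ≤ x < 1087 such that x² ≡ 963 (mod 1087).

Since 1087 ≡ 3 (mod 4), a square root of 963 is 963^((1087+1)/4) = 963^272 mod 1087.
Repeated squaring: 963^2≡158, 963^4≡1050, 963^8≡282, 963^16≡173, 963^32≡580, 963^64≡517, 963^128≡974, 963^256≡812 (mod 1087).
963^272 = 963^(256+16) ≡ 253 (mod 1087).
Check: 253² = 64009 ≡ 963 (mod 1087). The two roots are 253 and 834.

253, 834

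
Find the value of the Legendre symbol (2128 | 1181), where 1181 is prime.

1

First reduce: 2128 ≡ 947 (mod 1181).
Reciprocity: 947 ≡ 3 and 1181 ≡ 1 (mod 4), so (947/1181) = +(1181/947).
Reduce top mod 947: now compute (234/947).
Pull out 2: since 947 ≡ 3 (mod 8), (2/947) = -1.
Reciprocity: 117 ≡ 1 and 947 ≡ 3 (mod 4), so (117/947) = +(947/117).
Reduce top mod 117: now compute (11/117).
Reciprocity: 11 ≡ 3 and 117 ≡ 1 (mod 4), so (11/117) = +(117/11).
Reduce top mod 11: now compute (7/11).
Reciprocity: 7 ≡ 3 and 11 ≡ 3 (mod 4), so (7/11) = −(11/7).
Reduce top mod 7: now compute (4/7).
Pull out 2^2: since 7 ≡ 7 (mod 8), (2/7) = +1, so (2/7)^2 = +1.
Reached (1/7) = 1. Collecting the sign flips along the way, the symbol is +1.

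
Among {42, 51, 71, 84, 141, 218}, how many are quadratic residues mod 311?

(42/311) = +1 → QR.
(51/311) = -1 → non-residue.
(71/311) = -1 → non-residue.
(84/311) = +1 → QR.
(141/311) = +1 → QR.
(218/311) = +1 → QR.
Total quadratic residues among the 6: 4.

4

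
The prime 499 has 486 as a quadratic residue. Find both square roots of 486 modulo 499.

74, 425

Since 499 ≡ 3 (mod 4), a square root of 486 is 486^((499+1)/4) = 486^125 mod 499.
Repeated squaring: 486^2≡169, 486^4≡118, 486^8≡451, 486^16≡308, 486^32≡54, 486^64≡421 (mod 499).
486^125 = 486^(64+32+16+8+4+1) ≡ 74 (mod 499).
Check: 74² = 5476 ≡ 486 (mod 499). The two roots are 74 and 425.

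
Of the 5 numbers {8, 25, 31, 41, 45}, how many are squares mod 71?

(8/71) = +1 → QR.
(25/71) = +1 → QR.
(31/71) = -1 → non-residue.
(41/71) = -1 → non-residue.
(45/71) = +1 → QR.
Total quadratic residues among the 5: 3.

3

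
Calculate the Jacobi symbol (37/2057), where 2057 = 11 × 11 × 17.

Reciprocity: 37 ≡ 1 and 2057 ≡ 1 (mod 4), so (37/2057) = +(2057/37).
Reduce top mod 37: now compute (22/37).
Pull out 2: since 37 ≡ 5 (mod 8), (2/37) = -1.
Reciprocity: 11 ≡ 3 and 37 ≡ 1 (mod 4), so (11/37) = +(37/11).
Reduce top mod 11: now compute (4/11).
Pull out 2^2: since 11 ≡ 3 (mod 8), (2/11) = -1, so (2/11)^2 = +1.
Reached (1/11) = 1. Collecting the sign flips along the way, the symbol is -1.

-1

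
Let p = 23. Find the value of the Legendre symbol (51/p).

-1

Euler's criterion: (51/23) ≡ 5^11 (mod 23).
5^2 ≡ 2 (mod 23)
5^4 ≡ 4 (mod 23)
5^8 ≡ 16 (mod 23)
5^11 = 5^(8+2+1) ≡ 22 (mod 23).
Result is 22 ≡ −1, so (51/23) = −1.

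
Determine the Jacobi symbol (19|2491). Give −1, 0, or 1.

Reciprocity: 19 ≡ 3 and 2491 ≡ 3 (mod 4), so (19/2491) = −(2491/19).
Reduce top mod 19: now compute (2/19).
Pull out 2: since 19 ≡ 3 (mod 8), (2/19) = -1.
Reached (1/19) = 1. Collecting the sign flips along the way, the symbol is +1.

1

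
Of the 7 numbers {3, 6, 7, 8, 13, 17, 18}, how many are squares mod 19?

(3/19) = -1 → non-residue.
(6/19) = +1 → QR.
(7/19) = +1 → QR.
(8/19) = -1 → non-residue.
(13/19) = -1 → non-residue.
(17/19) = +1 → QR.
(18/19) = -1 → non-residue.
Total quadratic residues among the 7: 3.

3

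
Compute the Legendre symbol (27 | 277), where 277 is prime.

1

Reciprocity: 27 ≡ 3 and 277 ≡ 1 (mod 4), so (27/277) = +(277/27).
Reduce top mod 27: now compute (7/27).
Reciprocity: 7 ≡ 3 and 27 ≡ 3 (mod 4), so (7/27) = −(27/7).
Reduce top mod 7: now compute (6/7).
Pull out 2: since 7 ≡ 7 (mod 8), (2/7) = +1.
Reciprocity: 3 ≡ 3 and 7 ≡ 3 (mod 4), so (3/7) = −(7/3).
Reduce top mod 3: now compute (1/3).
Reached (1/3) = 1. Collecting the sign flips along the way, the symbol is +1.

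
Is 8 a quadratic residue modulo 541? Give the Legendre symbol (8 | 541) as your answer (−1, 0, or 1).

Pull out 2^3: since 541 ≡ 5 (mod 8), (2/541) = -1, so (2/541)^3 = -1.
Reached (1/541) = 1. Collecting the sign flips along the way, the symbol is -1.

-1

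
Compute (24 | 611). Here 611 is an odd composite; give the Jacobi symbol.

Pull out 2^3: since 611 ≡ 3 (mod 8), (2/611) = -1, so (2/611)^3 = -1.
Reciprocity: 3 ≡ 3 and 611 ≡ 3 (mod 4), so (3/611) = −(611/3).
Reduce top mod 3: now compute (2/3).
Pull out 2: since 3 ≡ 3 (mod 8), (2/3) = -1.
Reached (1/3) = 1. Collecting the sign flips along the way, the symbol is -1.

-1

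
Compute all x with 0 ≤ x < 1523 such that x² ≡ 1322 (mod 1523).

669, 854

Since 1523 ≡ 3 (mod 4), a square root of 1322 is 1322^((1523+1)/4) = 1322^381 mod 1523.
Repeated squaring: 1322^2≡803, 1322^4≡580, 1322^8≡1340, 1322^16≡1506, 1322^32≡289, 1322^64≡1279, 1322^128≡139, 1322^256≡1045 (mod 1523).
1322^381 = 1322^(256+64+32+16+8+4+1) ≡ 669 (mod 1523).
Check: 669² = 447561 ≡ 1322 (mod 1523). The two roots are 669 and 854.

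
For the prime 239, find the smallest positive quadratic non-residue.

7

(2/239) = +1, so 2 is a residue.
(3/239) = +1, so 3 is a residue.
(4/239) = +1, so 4 is a residue.
(5/239) = +1, so 5 is a residue.
(6/239) = +1, so 6 is a residue.
(7/239) = −1, so 7 is the smallest positive non-residue mod 239.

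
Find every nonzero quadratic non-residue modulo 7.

3,5,6

Square k = 1,…,3 (k and 7−k give the same square):
1²=1, 2²=4, 3²≡2 (mod 7).
The residues are {1, 2, 4}; the non-residues are the remaining 3 nonzero classes.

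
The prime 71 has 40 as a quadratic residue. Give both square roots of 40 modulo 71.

Since 71 ≡ 3 (mod 4), a square root of 40 is 40^((71+1)/4) = 40^18 mod 71.
Repeated squaring: 40^2≡38, 40^4≡24, 40^8≡8, 40^16≡64 (mod 71).
40^18 = 40^(16+2) ≡ 18 (mod 71).
Check: 18² = 324 ≡ 40 (mod 71). The two roots are 18 and 53.

18, 53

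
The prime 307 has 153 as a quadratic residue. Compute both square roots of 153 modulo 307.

Since 307 ≡ 3 (mod 4), a square root of 153 is 153^((307+1)/4) = 153^77 mod 307.
Repeated squaring: 153^2≡77, 153^4≡96, 153^8≡6, 153^16≡36, 153^32≡68, 153^64≡19 (mod 307).
153^77 = 153^(64+8+4+1) ≡ 54 (mod 307).
Check: 54² = 2916 ≡ 153 (mod 307). The two roots are 54 and 253.

54, 253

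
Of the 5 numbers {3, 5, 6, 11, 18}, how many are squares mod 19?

(3/19) = -1 → non-residue.
(5/19) = +1 → QR.
(6/19) = +1 → QR.
(11/19) = +1 → QR.
(18/19) = -1 → non-residue.
Total quadratic residues among the 5: 3.

3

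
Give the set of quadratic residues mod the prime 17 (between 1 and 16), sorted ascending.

Square k = 1,…,8 (k and 17−k give the same square):
1²=1, 2²=4, 3²=9, 4²=16, 5²≡8, 6²≡2, 7²≡15, 8²≡13 (mod 17).
So the quadratic residues mod 17 are {1, 2, 4, 8, 9, 13, 15, 16}.

1 2 4 8 9 13 15 16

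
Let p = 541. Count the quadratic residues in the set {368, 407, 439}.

3

(368/541) = +1 → QR.
(407/541) = +1 → QR.
(439/541) = +1 → QR.
Total quadratic residues among the 3: 3.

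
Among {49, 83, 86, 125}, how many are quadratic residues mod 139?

4

(49/139) = +1 → QR.
(83/139) = +1 → QR.
(86/139) = +1 → QR.
(125/139) = +1 → QR.
Total quadratic residues among the 4: 4.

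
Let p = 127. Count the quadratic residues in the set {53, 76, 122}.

2

(53/127) = -1 → non-residue.
(76/127) = +1 → QR.
(122/127) = +1 → QR.
Total quadratic residues among the 3: 2.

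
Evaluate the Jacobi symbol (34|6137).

0

Pull out 2: since 6137 ≡ 1 (mod 8), (2/6137) = +1.
Reciprocity: 17 ≡ 1 and 6137 ≡ 1 (mod 4), so (17/6137) = +(6137/17).
Reduce top mod 17: now compute (0/17).
Top reduces to 0: gcd > 1, so the symbol is 0.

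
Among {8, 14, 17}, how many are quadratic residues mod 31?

(8/31) = +1 → QR.
(14/31) = +1 → QR.
(17/31) = -1 → non-residue.
Total quadratic residues among the 3: 2.

2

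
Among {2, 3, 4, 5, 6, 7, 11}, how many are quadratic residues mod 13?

2

(2/13) = -1 → non-residue.
(3/13) = +1 → QR.
(4/13) = +1 → QR.
(5/13) = -1 → non-residue.
(6/13) = -1 → non-residue.
(7/13) = -1 → non-residue.
(11/13) = -1 → non-residue.
Total quadratic residues among the 7: 2.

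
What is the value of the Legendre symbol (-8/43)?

1

Euler's criterion: (-8/43) ≡ 35^21 (mod 43).
35^2 ≡ 21 (mod 43)
35^4 ≡ 11 (mod 43)
35^8 ≡ 35 (mod 43)
35^16 ≡ 21 (mod 43)
35^21 = 35^(16+4+1) ≡ 1 (mod 43).
Result is 1, so (-8/43) = 1.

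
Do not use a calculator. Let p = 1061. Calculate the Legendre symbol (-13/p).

-1

First reduce: -13 ≡ 1048 (mod 1061).
Pull out 2^3: since 1061 ≡ 5 (mod 8), (2/1061) = -1, so (2/1061)^3 = -1.
Reciprocity: 131 ≡ 3 and 1061 ≡ 1 (mod 4), so (131/1061) = +(1061/131).
Reduce top mod 131: now compute (13/131).
Reciprocity: 13 ≡ 1 and 131 ≡ 3 (mod 4), so (13/131) = +(131/13).
Reduce top mod 13: now compute (1/13).
Reached (1/13) = 1. Collecting the sign flips along the way, the symbol is -1.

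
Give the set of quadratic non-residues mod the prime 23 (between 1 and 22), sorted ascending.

Square k = 1,…,11 (k and 23−k give the same square):
1²=1, 2²=4, 3²=9, 4²=16, 5²≡2, 6²≡13, 7²≡3, 8²≡18, 9²≡12, 10²≡8, 11²≡6 (mod 23).
The residues are {1, 2, 3, 4, 6, 8, 9, 12, 13, 16, 18}; the non-residues are the remaining 11 nonzero classes.

5, 7, 10, 11, 14, 15, 17, 19, 20, 21, 22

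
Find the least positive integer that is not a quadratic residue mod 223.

3

(2/223) = +1, so 2 is a residue.
(3/223) = −1, so 3 is the smallest positive non-residue mod 223.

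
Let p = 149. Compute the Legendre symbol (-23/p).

-1

Euler's criterion: (-23/149) ≡ 126^74 (mod 149).
126^2 ≡ 82 (mod 149)
126^4 ≡ 19 (mod 149)
126^8 ≡ 63 (mod 149)
126^16 ≡ 95 (mod 149)
126^32 ≡ 85 (mod 149)
126^64 ≡ 73 (mod 149)
126^74 = 126^(64+8+2) ≡ 148 (mod 149).
Result is 148 ≡ −1, so (-23/149) = −1.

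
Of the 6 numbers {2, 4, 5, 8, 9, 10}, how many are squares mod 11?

(2/11) = -1 → non-residue.
(4/11) = +1 → QR.
(5/11) = +1 → QR.
(8/11) = -1 → non-residue.
(9/11) = +1 → QR.
(10/11) = -1 → non-residue.
Total quadratic residues among the 6: 3.

3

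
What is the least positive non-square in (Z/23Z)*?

5

(2/23) = +1, so 2 is a residue.
(3/23) = +1, so 3 is a residue.
(4/23) = +1, so 4 is a residue.
(5/23) = −1, so 5 is the smallest positive non-residue mod 23.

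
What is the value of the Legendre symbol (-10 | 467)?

Euler's criterion: (-10/467) ≡ 457^233 (mod 467).
457^2 ≡ 100 (mod 467)
457^4 ≡ 193 (mod 467)
457^8 ≡ 356 (mod 467)
457^16 ≡ 179 (mod 467)
457^32 ≡ 285 (mod 467)
457^64 ≡ 434 (mod 467)
457^128 ≡ 155 (mod 467)
457^233 = 457^(128+64+32+8+1) ≡ 466 (mod 467).
Result is 466 ≡ −1, so (-10/467) = −1.

-1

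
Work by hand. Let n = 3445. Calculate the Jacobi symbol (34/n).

Pull out 2: since 3445 ≡ 5 (mod 8), (2/3445) = -1.
Reciprocity: 17 ≡ 1 and 3445 ≡ 1 (mod 4), so (17/3445) = +(3445/17).
Reduce top mod 17: now compute (11/17).
Reciprocity: 11 ≡ 3 and 17 ≡ 1 (mod 4), so (11/17) = +(17/11).
Reduce top mod 11: now compute (6/11).
Pull out 2: since 11 ≡ 3 (mod 8), (2/11) = -1.
Reciprocity: 3 ≡ 3 and 11 ≡ 3 (mod 4), so (3/11) = −(11/3).
Reduce top mod 3: now compute (2/3).
Pull out 2: since 3 ≡ 3 (mod 8), (2/3) = -1.
Reached (1/3) = 1. Collecting the sign flips along the way, the symbol is +1.

1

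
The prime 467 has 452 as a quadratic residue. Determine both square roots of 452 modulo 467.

Since 467 ≡ 3 (mod 4), a square root of 452 is 452^((467+1)/4) = 452^117 mod 467.
Repeated squaring: 452^2≡225, 452^4≡189, 452^8≡229, 452^16≡137, 452^32≡89, 452^64≡449 (mod 467).
452^117 = 452^(64+32+16+4+1) ≡ 406 (mod 467).
Check: 406² = 164836 ≡ 452 (mod 467). The two roots are 61 and 406.

61, 406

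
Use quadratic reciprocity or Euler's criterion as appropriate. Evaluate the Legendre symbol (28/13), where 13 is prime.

Euler's criterion: (28/13) ≡ 2^6 (mod 13).
2^2 ≡ 4 (mod 13)
2^4 ≡ 3 (mod 13)
2^6 = 2^(4+2) ≡ 12 (mod 13).
Result is 12 ≡ −1, so (28/13) = −1.

-1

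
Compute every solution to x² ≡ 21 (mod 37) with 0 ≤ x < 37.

37 ≡ 1 (mod 4), so we find a root by search.
Trying successive values, 13² = 169 ≡ 21 (mod 37). The other root is 37 − 13 = 24.

13, 24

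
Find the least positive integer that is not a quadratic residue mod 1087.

(2/1087) = +1, so 2 is a residue.
(3/1087) = −1, so 3 is the smallest positive non-residue mod 1087.

3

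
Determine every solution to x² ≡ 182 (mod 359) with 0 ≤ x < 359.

30, 329

Since 359 ≡ 3 (mod 4), a square root of 182 is 182^((359+1)/4) = 182^90 mod 359.
Repeated squaring: 182^2≡96, 182^4≡241, 182^8≡282, 182^16≡185, 182^32≡120, 182^64≡40 (mod 359).
182^90 = 182^(64+16+8+2) ≡ 30 (mod 359).
Check: 30² = 900 ≡ 182 (mod 359). The two roots are 30 and 329.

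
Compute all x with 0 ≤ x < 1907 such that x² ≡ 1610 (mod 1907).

Since 1907 ≡ 3 (mod 4), a square root of 1610 is 1610^((1907+1)/4) = 1610^477 mod 1907.
Repeated squaring: 1610^2≡487, 1610^4≡701, 1610^8≡1302, 1610^16≡1788, 1610^32≡812, 1610^64≡1429, 1610^128≡1551, 1610^256≡874 (mod 1907).
1610^477 = 1610^(256+128+64+16+8+4+1) ≡ 1323 (mod 1907).
Check: 1323² = 1750329 ≡ 1610 (mod 1907). The two roots are 584 and 1323.

584, 1323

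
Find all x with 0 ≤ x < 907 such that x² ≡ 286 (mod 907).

322, 585

Since 907 ≡ 3 (mod 4), a square root of 286 is 286^((907+1)/4) = 286^227 mod 907.
Repeated squaring: 286^2≡166, 286^4≡346, 286^8≡899, 286^16≡64, 286^32≡468, 286^64≡437, 286^128≡499 (mod 907).
286^227 = 286^(128+64+32+2+1) ≡ 322 (mod 907).
Check: 322² = 103684 ≡ 286 (mod 907). The two roots are 322 and 585.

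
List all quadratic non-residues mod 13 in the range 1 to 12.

Square k = 1,…,6 (k and 13−k give the same square):
1²=1, 2²=4, 3²=9, 4²≡3, 5²≡12, 6²≡10 (mod 13).
The residues are {1, 3, 4, 9, 10, 12}; the non-residues are the remaining 6 nonzero classes.

2,5,6,7,8,11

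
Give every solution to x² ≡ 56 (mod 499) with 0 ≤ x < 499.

Since 499 ≡ 3 (mod 4), a square root of 56 is 56^((499+1)/4) = 56^125 mod 499.
Repeated squaring: 56^2≡142, 56^4≡204, 56^8≡199, 56^16≡180, 56^32≡464, 56^64≡227 (mod 499).
56^125 = 56^(64+32+16+8+4+1) ≡ 183 (mod 499).
Check: 183² = 33489 ≡ 56 (mod 499). The two roots are 183 and 316.

183, 316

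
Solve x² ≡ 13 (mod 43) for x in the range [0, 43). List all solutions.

Since 43 ≡ 3 (mod 4), a square root of 13 is 13^((43+1)/4) = 13^11 mod 43.
Repeated squaring: 13^2≡40, 13^4≡9, 13^8≡38 (mod 43).
13^11 = 13^(8+2+1) ≡ 23 (mod 43).
Check: 23² = 529 ≡ 13 (mod 43). The two roots are 20 and 23.

20, 23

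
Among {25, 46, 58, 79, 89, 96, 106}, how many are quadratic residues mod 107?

(25/107) = +1 → QR.
(46/107) = -1 → non-residue.
(58/107) = -1 → non-residue.
(79/107) = +1 → QR.
(89/107) = +1 → QR.
(96/107) = -1 → non-residue.
(106/107) = -1 → non-residue.
Total quadratic residues among the 7: 3.

3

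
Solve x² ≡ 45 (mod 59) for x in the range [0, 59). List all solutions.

Since 59 ≡ 3 (mod 4), a square root of 45 is 45^((59+1)/4) = 45^15 mod 59.
Repeated squaring: 45^2≡19, 45^4≡7, 45^8≡49 (mod 59).
45^15 = 45^(8+4+2+1) ≡ 35 (mod 59).
Check: 35² = 1225 ≡ 45 (mod 59). The two roots are 24 and 35.

24, 35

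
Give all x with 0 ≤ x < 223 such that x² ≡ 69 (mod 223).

31, 192

Since 223 ≡ 3 (mod 4), a square root of 69 is 69^((223+1)/4) = 69^56 mod 223.
Repeated squaring: 69^2≡78, 69^4≡63, 69^8≡178, 69^16≡18, 69^32≡101 (mod 223).
69^56 = 69^(32+16+8) ≡ 31 (mod 223).
Check: 31² = 961 ≡ 69 (mod 223). The two roots are 31 and 192.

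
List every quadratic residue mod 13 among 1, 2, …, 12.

Square k = 1,…,6 (k and 13−k give the same square):
1²=1, 2²=4, 3²=9, 4²≡3, 5²≡12, 6²≡10 (mod 13).
So the quadratic residues mod 13 are {1, 3, 4, 9, 10, 12}.

1 3 4 9 10 12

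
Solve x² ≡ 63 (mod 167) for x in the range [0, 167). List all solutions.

Since 167 ≡ 3 (mod 4), a square root of 63 is 63^((167+1)/4) = 63^42 mod 167.
Repeated squaring: 63^2≡128, 63^4≡18, 63^8≡157, 63^16≡100, 63^32≡147 (mod 167).
63^42 = 63^(32+8+2) ≡ 49 (mod 167).
Check: 49² = 2401 ≡ 63 (mod 167). The two roots are 49 and 118.

49, 118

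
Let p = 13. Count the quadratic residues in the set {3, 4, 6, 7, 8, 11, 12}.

3

(3/13) = +1 → QR.
(4/13) = +1 → QR.
(6/13) = -1 → non-residue.
(7/13) = -1 → non-residue.
(8/13) = -1 → non-residue.
(11/13) = -1 → non-residue.
(12/13) = +1 → QR.
Total quadratic residues among the 7: 3.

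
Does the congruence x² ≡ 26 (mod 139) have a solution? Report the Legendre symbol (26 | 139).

-1

Pull out 2: since 139 ≡ 3 (mod 8), (2/139) = -1.
Reciprocity: 13 ≡ 1 and 139 ≡ 3 (mod 4), so (13/139) = +(139/13).
Reduce top mod 13: now compute (9/13).
Reciprocity: 9 ≡ 1 and 13 ≡ 1 (mod 4), so (9/13) = +(13/9).
Reduce top mod 9: now compute (4/9).
Pull out 2^2: since 9 ≡ 1 (mod 8), (2/9) = +1, so (2/9)^2 = +1.
Reached (1/9) = 1. Collecting the sign flips along the way, the symbol is -1.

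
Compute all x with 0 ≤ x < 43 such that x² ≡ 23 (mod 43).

18, 25

Since 43 ≡ 3 (mod 4), a square root of 23 is 23^((43+1)/4) = 23^11 mod 43.
Repeated squaring: 23^2≡13, 23^4≡40, 23^8≡9 (mod 43).
23^11 = 23^(8+2+1) ≡ 25 (mod 43).
Check: 25² = 625 ≡ 23 (mod 43). The two roots are 18 and 25.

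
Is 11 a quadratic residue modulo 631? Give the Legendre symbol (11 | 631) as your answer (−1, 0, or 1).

-1

Euler's criterion: (11/631) ≡ 11^315 (mod 631).
11^2 ≡ 121 (mod 631)
11^4 ≡ 128 (mod 631)
11^8 ≡ 609 (mod 631)
11^16 ≡ 484 (mod 631)
11^32 ≡ 155 (mod 631)
11^64 ≡ 47 (mod 631)
11^128 ≡ 316 (mod 631)
11^256 ≡ 158 (mod 631)
11^315 = 11^(256+32+16+8+2+1) ≡ 630 (mod 631).
Result is 630 ≡ −1, so (11/631) = −1.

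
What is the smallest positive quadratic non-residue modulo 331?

2

(2/331) = −1, so 2 is the smallest positive non-residue mod 331.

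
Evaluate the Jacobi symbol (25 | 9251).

1

Reciprocity: 25 ≡ 1 and 9251 ≡ 3 (mod 4), so (25/9251) = +(9251/25).
Reduce top mod 25: now compute (1/25).
Reached (1/25) = 1. Collecting the sign flips along the way, the symbol is +1.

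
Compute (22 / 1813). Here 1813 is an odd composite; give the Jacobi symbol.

-1

Pull out 2: since 1813 ≡ 5 (mod 8), (2/1813) = -1.
Reciprocity: 11 ≡ 3 and 1813 ≡ 1 (mod 4), so (11/1813) = +(1813/11).
Reduce top mod 11: now compute (9/11).
Reciprocity: 9 ≡ 1 and 11 ≡ 3 (mod 4), so (9/11) = +(11/9).
Reduce top mod 9: now compute (2/9).
Pull out 2: since 9 ≡ 1 (mod 8), (2/9) = +1.
Reached (1/9) = 1. Collecting the sign flips along the way, the symbol is -1.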